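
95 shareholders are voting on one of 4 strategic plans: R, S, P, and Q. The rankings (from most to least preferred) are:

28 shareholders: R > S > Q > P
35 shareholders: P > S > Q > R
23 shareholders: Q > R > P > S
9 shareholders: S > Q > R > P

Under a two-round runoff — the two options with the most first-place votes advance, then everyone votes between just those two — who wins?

Round 1 first-place votes: R 28, S 9, P 35, Q 23.
P and R advance.
Runoff: P is preferred to R by 35 voters; R by 60.
R wins the runoff.

R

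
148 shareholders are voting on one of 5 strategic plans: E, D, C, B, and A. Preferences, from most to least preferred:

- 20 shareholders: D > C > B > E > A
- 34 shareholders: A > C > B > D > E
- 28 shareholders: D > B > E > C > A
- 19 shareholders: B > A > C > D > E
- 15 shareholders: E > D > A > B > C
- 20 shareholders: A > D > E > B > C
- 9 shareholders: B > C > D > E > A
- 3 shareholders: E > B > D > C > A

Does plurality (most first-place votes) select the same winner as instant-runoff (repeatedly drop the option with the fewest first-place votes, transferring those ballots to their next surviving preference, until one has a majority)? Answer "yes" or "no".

no

Plurality — first-place votes: E 18, D 48, C 0, B 28, A 54. Winner: A.
Instant-runoff — R1 E 18, D 48, C 0, B 28, A 54 (C out); R2 E 18, D 48, B 28, A 54 (E out); R3 D 63, B 31, A 54 (B out); R4 D 75, A 73 (D winner). Winner: D.
The two methods disagree.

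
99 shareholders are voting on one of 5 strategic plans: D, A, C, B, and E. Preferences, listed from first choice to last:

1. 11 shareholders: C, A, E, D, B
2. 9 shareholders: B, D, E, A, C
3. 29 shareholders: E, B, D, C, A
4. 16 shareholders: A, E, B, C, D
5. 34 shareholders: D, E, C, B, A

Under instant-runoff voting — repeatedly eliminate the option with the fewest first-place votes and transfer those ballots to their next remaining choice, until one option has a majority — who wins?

Round 1: D 34, A 16, C 11, B 9, E 29. Eliminate B.
Round 2: D 43, A 16, C 11, E 29. Eliminate C.
Round 3: D 43, A 27, E 29. Eliminate A.
Round 4: D 43, E 56. E has a majority.

E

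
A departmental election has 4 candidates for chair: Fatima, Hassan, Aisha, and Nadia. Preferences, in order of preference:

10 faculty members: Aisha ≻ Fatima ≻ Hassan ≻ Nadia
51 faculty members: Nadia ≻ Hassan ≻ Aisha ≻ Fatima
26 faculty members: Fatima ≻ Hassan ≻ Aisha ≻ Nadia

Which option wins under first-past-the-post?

First-place votes: Fatima 26, Hassan 0, Aisha 10, Nadia 51.
Nadia has the most first-place votes.

Nadia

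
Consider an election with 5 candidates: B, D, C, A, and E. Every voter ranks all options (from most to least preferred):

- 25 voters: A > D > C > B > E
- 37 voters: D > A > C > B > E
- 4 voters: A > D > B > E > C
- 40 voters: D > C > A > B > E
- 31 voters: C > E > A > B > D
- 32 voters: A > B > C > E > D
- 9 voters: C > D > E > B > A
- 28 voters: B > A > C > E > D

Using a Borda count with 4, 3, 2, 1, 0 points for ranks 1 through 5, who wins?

B: 25·1 + 37·1 + 4·2 + 40·1 + 31·1 + 32·3 + 9·1 + 28·4 = 358
D: 25·3 + 37·4 + 4·3 + 40·4 + 31·0 + 32·0 + 9·3 + 28·0 = 422
C: 25·2 + 37·2 + 4·0 + 40·3 + 31·4 + 32·2 + 9·4 + 28·2 = 524
A: 25·4 + 37·3 + 4·4 + 40·2 + 31·2 + 32·4 + 9·0 + 28·3 = 581
E: 25·0 + 37·0 + 4·1 + 40·0 + 31·3 + 32·1 + 9·2 + 28·1 = 175
A has the highest Borda score (581).

A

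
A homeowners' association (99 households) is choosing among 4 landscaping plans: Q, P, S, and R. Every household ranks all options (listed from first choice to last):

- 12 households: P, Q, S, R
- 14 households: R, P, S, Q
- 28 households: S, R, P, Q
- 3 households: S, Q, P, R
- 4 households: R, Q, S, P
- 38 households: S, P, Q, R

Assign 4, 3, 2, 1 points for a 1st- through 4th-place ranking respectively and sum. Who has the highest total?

S

Q: 12·3 + 14·1 + 28·1 + 3·3 + 4·3 + 38·2 = 175
P: 12·4 + 14·3 + 28·2 + 3·2 + 4·1 + 38·3 = 270
S: 12·2 + 14·2 + 28·4 + 3·4 + 4·2 + 38·4 = 336
R: 12·1 + 14·4 + 28·3 + 3·1 + 4·4 + 38·1 = 209
S has the highest Borda score (336).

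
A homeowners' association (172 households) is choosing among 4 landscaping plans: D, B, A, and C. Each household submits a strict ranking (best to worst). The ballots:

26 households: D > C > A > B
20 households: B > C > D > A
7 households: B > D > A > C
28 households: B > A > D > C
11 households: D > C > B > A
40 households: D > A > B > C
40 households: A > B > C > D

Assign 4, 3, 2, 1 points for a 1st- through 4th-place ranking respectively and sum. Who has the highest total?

B

D: 26·4 + 20·2 + 7·3 + 28·2 + 11·4 + 40·4 + 40·1 = 465
B: 26·1 + 20·4 + 7·4 + 28·4 + 11·2 + 40·2 + 40·3 = 468
A: 26·2 + 20·1 + 7·2 + 28·3 + 11·1 + 40·3 + 40·4 = 461
C: 26·3 + 20·3 + 7·1 + 28·1 + 11·3 + 40·1 + 40·2 = 326
B has the highest Borda score (468).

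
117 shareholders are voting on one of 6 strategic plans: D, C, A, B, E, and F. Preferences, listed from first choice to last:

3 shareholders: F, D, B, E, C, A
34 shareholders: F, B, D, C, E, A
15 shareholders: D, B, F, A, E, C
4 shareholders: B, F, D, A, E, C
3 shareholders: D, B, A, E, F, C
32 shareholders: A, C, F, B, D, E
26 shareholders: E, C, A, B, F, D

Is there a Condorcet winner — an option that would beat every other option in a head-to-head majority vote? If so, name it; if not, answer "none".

none

Checking pairwise contests:
B beats D 96–21.
D beats C 59–58.
D beats A 59–58.
F beats B 69–48.
D beats E 91–26.
A beats F 61–56.
Every option loses at least one head-to-head, so there is no Condorcet winner.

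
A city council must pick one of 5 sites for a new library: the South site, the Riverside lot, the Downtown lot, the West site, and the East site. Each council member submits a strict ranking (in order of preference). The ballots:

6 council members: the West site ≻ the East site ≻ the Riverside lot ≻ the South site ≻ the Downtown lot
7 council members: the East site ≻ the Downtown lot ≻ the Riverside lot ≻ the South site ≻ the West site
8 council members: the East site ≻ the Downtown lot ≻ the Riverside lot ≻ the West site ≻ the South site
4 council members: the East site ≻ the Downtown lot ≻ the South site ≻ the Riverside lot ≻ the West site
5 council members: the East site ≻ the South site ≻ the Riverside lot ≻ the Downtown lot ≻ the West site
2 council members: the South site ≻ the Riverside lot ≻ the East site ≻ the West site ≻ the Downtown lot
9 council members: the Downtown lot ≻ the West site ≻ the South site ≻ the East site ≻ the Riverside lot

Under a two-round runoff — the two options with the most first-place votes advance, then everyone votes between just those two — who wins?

the East site

Round 1 first-place votes: the South site 2, the Riverside lot 0, the Downtown lot 9, the West site 6, the East site 24.
the East site and the Downtown lot advance.
Runoff: the East site is preferred to the Downtown lot by 32 voters; the Downtown lot by 9.
the East site wins the runoff.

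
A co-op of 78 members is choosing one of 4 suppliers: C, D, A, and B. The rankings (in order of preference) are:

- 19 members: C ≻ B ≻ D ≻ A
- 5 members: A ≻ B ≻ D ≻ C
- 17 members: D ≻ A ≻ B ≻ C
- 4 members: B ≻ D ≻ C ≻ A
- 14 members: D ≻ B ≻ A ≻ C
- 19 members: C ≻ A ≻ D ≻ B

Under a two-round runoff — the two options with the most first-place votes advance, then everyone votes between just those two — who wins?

D

Round 1 first-place votes: C 38, D 31, A 5, B 4.
C and D advance.
Runoff: C is preferred to D by 38 voters; D by 40.
D wins the runoff.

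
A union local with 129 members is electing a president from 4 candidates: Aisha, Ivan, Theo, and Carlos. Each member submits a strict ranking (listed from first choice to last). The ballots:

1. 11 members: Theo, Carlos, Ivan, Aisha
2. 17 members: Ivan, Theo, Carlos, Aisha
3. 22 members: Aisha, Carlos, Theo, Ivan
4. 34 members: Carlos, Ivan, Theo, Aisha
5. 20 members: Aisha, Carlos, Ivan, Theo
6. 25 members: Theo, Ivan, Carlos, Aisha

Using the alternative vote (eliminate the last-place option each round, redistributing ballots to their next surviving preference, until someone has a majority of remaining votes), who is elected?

Theo

Round 1: Aisha 42, Ivan 17, Theo 36, Carlos 34. Eliminate Ivan.
Round 2: Aisha 42, Theo 53, Carlos 34. Eliminate Carlos.
Round 3: Aisha 42, Theo 87. Theo has a majority.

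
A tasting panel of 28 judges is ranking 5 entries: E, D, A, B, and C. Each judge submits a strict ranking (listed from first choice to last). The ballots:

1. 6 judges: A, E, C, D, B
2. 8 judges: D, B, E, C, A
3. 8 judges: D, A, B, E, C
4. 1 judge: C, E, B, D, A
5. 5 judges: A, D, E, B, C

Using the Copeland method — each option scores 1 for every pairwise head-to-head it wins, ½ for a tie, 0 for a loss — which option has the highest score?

D

E: beats C; loses to D, A, and B → score 1.
D: beats E, A, B, and C → score 4.
A: beats E, B, and C; loses to D → score 3.
B: beats E and C; loses to D and A → score 2.
C: loses to E, D, A, and B → score 0.
D has the best pairwise record.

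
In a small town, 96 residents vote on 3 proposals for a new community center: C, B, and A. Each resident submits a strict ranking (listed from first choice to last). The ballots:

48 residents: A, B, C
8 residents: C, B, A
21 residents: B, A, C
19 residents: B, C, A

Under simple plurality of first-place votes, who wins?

First-place votes: C 8, B 40, A 48.
A has the most first-place votes.

A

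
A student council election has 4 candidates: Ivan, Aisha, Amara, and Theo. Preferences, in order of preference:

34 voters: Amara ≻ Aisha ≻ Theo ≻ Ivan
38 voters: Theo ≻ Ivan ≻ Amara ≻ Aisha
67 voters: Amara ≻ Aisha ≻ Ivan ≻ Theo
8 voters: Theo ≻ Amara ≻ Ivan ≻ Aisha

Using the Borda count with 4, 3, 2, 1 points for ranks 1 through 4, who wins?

Amara

Ivan: 34·1 + 38·3 + 67·2 + 8·2 = 298
Aisha: 34·3 + 38·1 + 67·3 + 8·1 = 349
Amara: 34·4 + 38·2 + 67·4 + 8·3 = 504
Theo: 34·2 + 38·4 + 67·1 + 8·4 = 319
Amara has the highest Borda score (504).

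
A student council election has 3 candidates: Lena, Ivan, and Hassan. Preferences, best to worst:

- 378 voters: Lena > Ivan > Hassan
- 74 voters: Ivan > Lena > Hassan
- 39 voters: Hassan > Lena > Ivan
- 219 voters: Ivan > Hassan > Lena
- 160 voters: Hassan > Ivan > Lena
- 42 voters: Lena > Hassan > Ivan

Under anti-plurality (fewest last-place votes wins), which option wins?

Last-place votes: Lena 379, Ivan 81, Hassan 452.
Ivan is ranked last by the fewest voters, so Ivan wins.

Ivan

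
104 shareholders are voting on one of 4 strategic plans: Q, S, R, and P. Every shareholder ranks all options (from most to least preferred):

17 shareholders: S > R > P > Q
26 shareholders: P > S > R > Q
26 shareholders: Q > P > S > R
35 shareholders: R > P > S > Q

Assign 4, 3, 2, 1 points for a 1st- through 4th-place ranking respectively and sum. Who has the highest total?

Q: 17·1 + 26·1 + 26·4 + 35·1 = 182
S: 17·4 + 26·3 + 26·2 + 35·2 = 268
R: 17·3 + 26·2 + 26·1 + 35·4 = 269
P: 17·2 + 26·4 + 26·3 + 35·3 = 321
P has the highest Borda score (321).

P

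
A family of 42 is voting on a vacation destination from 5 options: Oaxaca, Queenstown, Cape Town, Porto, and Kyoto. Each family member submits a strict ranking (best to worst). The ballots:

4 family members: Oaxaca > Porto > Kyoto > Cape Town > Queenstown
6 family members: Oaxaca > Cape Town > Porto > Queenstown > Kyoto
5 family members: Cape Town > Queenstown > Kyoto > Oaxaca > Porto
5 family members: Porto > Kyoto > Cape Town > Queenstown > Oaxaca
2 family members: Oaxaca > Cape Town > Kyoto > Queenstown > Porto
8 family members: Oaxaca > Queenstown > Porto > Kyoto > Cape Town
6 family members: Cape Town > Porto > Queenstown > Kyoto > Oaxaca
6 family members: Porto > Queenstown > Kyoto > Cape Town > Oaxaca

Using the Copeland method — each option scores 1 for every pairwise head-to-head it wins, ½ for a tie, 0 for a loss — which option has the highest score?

Porto

Oaxaca: beats Porto; loses to Queenstown, Cape Town, and Kyoto → score 1.
Queenstown: beats Oaxaca and Kyoto; loses to Cape Town and Porto → score 2.
Cape Town: beats Oaxaca and Queenstown; loses to Porto and Kyoto → score 2.
Porto: beats Queenstown, Cape Town, and Kyoto; loses to Oaxaca → score 3.
Kyoto: beats Oaxaca and Cape Town; loses to Queenstown and Porto → score 2.
Porto has the best pairwise record.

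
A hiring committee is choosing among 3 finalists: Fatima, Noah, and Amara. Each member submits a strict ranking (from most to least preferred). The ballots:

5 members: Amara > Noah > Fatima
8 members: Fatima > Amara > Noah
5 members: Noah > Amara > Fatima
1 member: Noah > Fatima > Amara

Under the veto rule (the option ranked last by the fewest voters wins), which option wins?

Amara

Last-place votes: Fatima 10, Noah 8, Amara 1.
Amara is ranked last by the fewest voters, so Amara wins.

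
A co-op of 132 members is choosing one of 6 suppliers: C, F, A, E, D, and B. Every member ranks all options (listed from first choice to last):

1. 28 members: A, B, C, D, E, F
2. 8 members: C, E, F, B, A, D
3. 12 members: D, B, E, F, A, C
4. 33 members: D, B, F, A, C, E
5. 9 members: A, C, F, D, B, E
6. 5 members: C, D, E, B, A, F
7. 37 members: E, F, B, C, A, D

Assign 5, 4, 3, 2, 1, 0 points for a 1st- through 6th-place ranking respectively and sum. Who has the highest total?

C: 28·3 + 8·5 + 12·0 + 33·1 + 9·4 + 5·5 + 37·2 = 292
F: 28·0 + 8·3 + 12·2 + 33·3 + 9·3 + 5·0 + 37·4 = 322
A: 28·5 + 8·1 + 12·1 + 33·2 + 9·5 + 5·1 + 37·1 = 313
E: 28·1 + 8·4 + 12·3 + 33·0 + 9·0 + 5·3 + 37·5 = 296
D: 28·2 + 8·0 + 12·5 + 33·5 + 9·2 + 5·4 + 37·0 = 319
B: 28·4 + 8·2 + 12·4 + 33·4 + 9·1 + 5·2 + 37·3 = 438
B has the highest Borda score (438).

B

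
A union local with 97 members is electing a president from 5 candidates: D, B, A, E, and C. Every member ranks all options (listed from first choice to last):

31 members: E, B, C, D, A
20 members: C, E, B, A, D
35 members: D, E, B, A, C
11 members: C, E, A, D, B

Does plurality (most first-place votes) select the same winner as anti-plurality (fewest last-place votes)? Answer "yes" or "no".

no

Plurality — first-place votes: D 35, B 0, A 0, E 31, C 31. Winner: D.
Anti-plurality — last-place votes: D 20, B 11, A 31, E 0, C 35. Winner: E.
The two methods disagree.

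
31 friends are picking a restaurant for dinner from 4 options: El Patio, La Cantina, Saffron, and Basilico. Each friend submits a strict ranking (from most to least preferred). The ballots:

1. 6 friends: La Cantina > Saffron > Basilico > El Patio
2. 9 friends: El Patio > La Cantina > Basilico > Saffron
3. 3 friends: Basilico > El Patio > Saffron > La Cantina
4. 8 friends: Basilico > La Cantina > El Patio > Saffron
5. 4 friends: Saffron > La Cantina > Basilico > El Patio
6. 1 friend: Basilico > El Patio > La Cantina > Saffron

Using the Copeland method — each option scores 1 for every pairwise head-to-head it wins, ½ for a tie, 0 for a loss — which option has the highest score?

El Patio: beats Saffron; loses to La Cantina and Basilico → score 1.
La Cantina: beats El Patio, Saffron, and Basilico → score 3.
Saffron: loses to El Patio, La Cantina, and Basilico → score 0.
Basilico: beats El Patio and Saffron; loses to La Cantina → score 2.
La Cantina has the best pairwise record.

La Cantina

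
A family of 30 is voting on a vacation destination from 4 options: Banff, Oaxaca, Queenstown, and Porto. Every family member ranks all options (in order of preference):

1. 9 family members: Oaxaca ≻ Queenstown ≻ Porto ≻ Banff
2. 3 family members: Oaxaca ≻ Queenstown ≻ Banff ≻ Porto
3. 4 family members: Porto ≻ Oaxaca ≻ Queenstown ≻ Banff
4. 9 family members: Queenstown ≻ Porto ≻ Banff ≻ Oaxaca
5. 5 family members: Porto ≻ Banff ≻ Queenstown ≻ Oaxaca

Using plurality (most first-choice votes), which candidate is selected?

Oaxaca

First-place votes: Banff 0, Oaxaca 12, Queenstown 9, Porto 9.
Oaxaca has the most first-place votes.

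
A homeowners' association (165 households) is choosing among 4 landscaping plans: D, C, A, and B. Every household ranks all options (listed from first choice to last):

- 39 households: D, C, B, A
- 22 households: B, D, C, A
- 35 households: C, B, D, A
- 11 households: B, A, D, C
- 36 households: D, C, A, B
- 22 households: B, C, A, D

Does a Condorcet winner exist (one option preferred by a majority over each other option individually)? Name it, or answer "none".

none

Checking pairwise contests:
B beats D 90–75.
D beats C 108–57.
D beats A 132–33.
C beats B 110–55.
Every option loses at least one head-to-head, so there is no Condorcet winner.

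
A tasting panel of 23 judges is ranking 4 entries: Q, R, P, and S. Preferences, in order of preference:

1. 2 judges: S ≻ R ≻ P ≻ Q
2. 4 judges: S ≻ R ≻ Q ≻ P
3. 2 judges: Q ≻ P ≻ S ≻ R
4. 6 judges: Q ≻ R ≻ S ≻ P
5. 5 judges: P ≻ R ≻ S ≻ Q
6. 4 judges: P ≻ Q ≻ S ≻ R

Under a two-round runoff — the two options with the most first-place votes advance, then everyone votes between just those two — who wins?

Round 1 first-place votes: Q 8, R 0, P 9, S 6.
P and Q advance.
Runoff: P is preferred to Q by 11 voters; Q by 12.
Q wins the runoff.

Q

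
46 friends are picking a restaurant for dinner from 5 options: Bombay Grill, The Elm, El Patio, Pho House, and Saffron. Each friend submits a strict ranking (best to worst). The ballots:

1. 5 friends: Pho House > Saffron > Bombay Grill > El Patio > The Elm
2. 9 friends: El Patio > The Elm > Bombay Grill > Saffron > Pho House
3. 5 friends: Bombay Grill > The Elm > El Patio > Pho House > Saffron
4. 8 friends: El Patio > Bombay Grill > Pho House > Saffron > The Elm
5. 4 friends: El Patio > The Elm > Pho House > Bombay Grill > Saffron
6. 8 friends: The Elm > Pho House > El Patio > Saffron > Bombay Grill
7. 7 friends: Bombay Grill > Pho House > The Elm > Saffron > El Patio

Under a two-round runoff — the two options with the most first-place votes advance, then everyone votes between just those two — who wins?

Round 1 first-place votes: Bombay Grill 12, The Elm 8, El Patio 21, Pho House 5, Saffron 0.
El Patio and Bombay Grill advance.
Runoff: El Patio is preferred to Bombay Grill by 29 voters; Bombay Grill by 17.
El Patio wins the runoff.

El Patio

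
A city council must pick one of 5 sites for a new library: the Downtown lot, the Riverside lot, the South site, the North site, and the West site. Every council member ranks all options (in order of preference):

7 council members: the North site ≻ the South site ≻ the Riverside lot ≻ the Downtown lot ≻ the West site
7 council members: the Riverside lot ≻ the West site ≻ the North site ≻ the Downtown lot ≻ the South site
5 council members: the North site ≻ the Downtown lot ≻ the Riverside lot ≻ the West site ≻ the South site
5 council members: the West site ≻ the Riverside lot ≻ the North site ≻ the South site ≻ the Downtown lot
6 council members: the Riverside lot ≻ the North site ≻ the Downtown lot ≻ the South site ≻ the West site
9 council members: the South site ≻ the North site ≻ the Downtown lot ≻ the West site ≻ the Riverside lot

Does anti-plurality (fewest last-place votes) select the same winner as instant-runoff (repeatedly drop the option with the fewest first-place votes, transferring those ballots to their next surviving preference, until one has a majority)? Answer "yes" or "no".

Anti-plurality — last-place votes: the Downtown lot 5, the Riverside lot 9, the South site 12, the North site 0, the West site 13. Winner: the North site.
Instant-runoff — R1 the Downtown lot 0, the Riverside lot 13, the South site 9, the North site 12, the West site 5 (the Downtown lot out); R2 the Riverside lot 13, the South site 9, the North site 12, the West site 5 (the West site out); R3 the Riverside lot 18, the South site 9, the North site 12 (the South site out); R4 the Riverside lot 18, the North site 21 (the North site winner). Winner: the North site.
The two methods agree.

yes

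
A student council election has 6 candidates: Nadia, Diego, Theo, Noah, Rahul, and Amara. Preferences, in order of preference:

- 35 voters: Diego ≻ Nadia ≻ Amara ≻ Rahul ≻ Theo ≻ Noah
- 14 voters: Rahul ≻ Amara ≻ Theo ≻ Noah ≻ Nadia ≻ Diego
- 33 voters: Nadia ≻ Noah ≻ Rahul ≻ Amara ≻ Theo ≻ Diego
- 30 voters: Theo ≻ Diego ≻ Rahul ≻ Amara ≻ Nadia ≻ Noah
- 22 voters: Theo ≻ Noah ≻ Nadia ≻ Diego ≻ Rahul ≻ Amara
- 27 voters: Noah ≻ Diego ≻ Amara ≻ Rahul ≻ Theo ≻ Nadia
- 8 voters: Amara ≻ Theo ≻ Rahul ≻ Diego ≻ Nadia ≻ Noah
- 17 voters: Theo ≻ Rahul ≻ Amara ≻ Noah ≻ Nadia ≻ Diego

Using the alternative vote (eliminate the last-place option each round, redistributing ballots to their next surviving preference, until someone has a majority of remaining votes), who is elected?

Round 1: Nadia 33, Diego 35, Theo 69, Noah 27, Rahul 14, Amara 8. Eliminate Amara.
Round 2: Nadia 33, Diego 35, Theo 77, Noah 27, Rahul 14. Eliminate Rahul.
Round 3: Nadia 33, Diego 35, Theo 91, Noah 27. Eliminate Noah.
Round 4: Nadia 33, Diego 62, Theo 91. Eliminate Nadia.
Round 5: Diego 62, Theo 124. Theo has a majority.

Theo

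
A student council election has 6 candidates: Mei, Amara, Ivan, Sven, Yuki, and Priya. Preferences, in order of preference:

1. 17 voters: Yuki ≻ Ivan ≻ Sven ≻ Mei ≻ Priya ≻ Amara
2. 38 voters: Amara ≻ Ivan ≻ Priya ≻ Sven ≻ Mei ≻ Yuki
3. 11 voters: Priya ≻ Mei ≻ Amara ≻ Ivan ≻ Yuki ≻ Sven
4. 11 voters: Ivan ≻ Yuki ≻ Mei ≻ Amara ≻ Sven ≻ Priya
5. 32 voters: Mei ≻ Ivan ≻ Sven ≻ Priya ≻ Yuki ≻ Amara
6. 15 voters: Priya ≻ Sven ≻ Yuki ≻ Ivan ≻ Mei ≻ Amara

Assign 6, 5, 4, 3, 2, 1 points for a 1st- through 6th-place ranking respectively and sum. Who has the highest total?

Mei: 17·3 + 38·2 + 11·5 + 11·4 + 32·6 + 15·2 = 448
Amara: 17·1 + 38·6 + 11·4 + 11·3 + 32·1 + 15·1 = 369
Ivan: 17·5 + 38·5 + 11·3 + 11·6 + 32·5 + 15·3 = 579
Sven: 17·4 + 38·3 + 11·1 + 11·2 + 32·4 + 15·5 = 418
Yuki: 17·6 + 38·1 + 11·2 + 11·5 + 32·2 + 15·4 = 341
Priya: 17·2 + 38·4 + 11·6 + 11·1 + 32·3 + 15·6 = 449
Ivan has the highest Borda score (579).

Ivan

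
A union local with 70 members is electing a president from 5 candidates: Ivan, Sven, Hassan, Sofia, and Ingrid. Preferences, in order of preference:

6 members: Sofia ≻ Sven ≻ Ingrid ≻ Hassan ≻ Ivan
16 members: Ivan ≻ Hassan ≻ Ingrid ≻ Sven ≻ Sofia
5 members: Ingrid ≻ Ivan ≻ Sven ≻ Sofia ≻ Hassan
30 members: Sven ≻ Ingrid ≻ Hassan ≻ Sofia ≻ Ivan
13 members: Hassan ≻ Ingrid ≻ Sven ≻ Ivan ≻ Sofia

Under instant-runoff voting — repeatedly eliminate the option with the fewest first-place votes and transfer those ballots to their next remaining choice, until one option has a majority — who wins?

Round 1: Ivan 16, Sven 30, Hassan 13, Sofia 6, Ingrid 5. Eliminate Ingrid.
Round 2: Ivan 21, Sven 30, Hassan 13, Sofia 6. Eliminate Sofia.
Round 3: Ivan 21, Sven 36, Hassan 13. Sven has a majority.

Sven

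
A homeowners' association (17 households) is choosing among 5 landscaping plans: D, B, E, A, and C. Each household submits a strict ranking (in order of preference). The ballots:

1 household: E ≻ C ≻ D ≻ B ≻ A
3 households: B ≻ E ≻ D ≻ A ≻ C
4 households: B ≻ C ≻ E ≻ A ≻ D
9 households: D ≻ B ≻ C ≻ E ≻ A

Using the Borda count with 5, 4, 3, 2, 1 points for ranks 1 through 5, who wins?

B

D: 1·3 + 3·3 + 4·1 + 9·5 = 61
B: 1·2 + 3·5 + 4·5 + 9·4 = 73
E: 1·5 + 3·4 + 4·3 + 9·2 = 47
A: 1·1 + 3·2 + 4·2 + 9·1 = 24
C: 1·4 + 3·1 + 4·4 + 9·3 = 50
B has the highest Borda score (73).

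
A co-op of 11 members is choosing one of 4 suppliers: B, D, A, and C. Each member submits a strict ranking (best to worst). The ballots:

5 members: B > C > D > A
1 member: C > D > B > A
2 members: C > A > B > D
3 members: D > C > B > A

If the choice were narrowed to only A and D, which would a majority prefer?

D

Voters preferring A to D: 2; preferring D to A: 9.
D wins the head-to-head.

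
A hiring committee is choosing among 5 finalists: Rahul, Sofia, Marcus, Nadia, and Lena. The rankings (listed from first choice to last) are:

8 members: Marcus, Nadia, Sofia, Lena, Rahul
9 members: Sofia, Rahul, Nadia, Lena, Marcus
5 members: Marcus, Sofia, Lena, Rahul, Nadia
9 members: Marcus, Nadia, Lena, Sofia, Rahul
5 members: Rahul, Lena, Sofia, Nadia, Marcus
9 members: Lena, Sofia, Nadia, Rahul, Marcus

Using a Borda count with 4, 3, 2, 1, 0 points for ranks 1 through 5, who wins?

Rahul: 8·0 + 9·3 + 5·1 + 9·0 + 5·4 + 9·1 = 61
Sofia: 8·2 + 9·4 + 5·3 + 9·1 + 5·2 + 9·3 = 113
Marcus: 8·4 + 9·0 + 5·4 + 9·4 + 5·0 + 9·0 = 88
Nadia: 8·3 + 9·2 + 5·0 + 9·3 + 5·1 + 9·2 = 92
Lena: 8·1 + 9·1 + 5·2 + 9·2 + 5·3 + 9·4 = 96
Sofia has the highest Borda score (113).

Sofia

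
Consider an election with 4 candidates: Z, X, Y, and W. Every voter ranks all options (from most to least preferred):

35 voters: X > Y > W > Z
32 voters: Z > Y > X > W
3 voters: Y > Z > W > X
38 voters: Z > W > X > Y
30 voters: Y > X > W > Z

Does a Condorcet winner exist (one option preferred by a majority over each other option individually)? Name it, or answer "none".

Z

Z vs X: 73–65 for Z.
Z vs Y: 70–68 for Z.
Z vs W: 73–65 for Z.
Z beats every other option head-to-head.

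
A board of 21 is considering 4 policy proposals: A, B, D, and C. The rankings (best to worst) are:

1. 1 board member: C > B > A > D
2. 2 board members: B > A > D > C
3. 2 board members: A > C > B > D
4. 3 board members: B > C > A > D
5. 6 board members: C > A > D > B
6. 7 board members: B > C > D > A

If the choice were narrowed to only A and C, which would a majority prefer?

Voters preferring A to C: 4; preferring C to A: 17.
C wins the head-to-head.

C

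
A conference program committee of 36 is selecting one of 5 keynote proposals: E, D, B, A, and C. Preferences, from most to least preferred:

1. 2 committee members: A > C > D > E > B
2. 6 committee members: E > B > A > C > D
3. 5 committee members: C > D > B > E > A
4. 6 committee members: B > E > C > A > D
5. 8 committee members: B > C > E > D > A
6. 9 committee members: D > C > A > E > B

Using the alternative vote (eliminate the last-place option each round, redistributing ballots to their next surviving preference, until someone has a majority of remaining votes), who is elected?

Round 1: E 6, D 9, B 14, A 2, C 5. Eliminate A.
Round 2: E 6, D 9, B 14, C 7. Eliminate E.
Round 3: D 9, B 20, C 7. B has a majority.

B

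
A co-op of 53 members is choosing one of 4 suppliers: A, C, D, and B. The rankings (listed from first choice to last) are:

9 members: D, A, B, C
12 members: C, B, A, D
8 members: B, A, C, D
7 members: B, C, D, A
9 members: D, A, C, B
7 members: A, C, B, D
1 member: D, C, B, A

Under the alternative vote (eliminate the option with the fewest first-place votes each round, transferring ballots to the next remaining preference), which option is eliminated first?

A

Round 1: A 7, C 12, D 19, B 15. Eliminate A.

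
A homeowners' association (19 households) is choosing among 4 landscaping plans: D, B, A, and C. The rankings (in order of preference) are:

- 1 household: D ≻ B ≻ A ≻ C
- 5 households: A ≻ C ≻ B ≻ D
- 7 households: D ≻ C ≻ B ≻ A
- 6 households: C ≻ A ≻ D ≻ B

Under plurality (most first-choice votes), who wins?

D

First-place votes: D 8, B 0, A 5, C 6.
D has the most first-place votes.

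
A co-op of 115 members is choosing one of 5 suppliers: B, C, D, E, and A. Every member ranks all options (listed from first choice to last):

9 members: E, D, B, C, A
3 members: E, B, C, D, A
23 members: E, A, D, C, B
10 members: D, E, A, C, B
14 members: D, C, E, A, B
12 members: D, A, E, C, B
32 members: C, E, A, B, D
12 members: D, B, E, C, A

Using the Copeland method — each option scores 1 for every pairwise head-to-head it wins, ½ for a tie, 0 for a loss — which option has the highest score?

B: loses to C, D, E, and A → score 0.
C: beats B and A; loses to D and E → score 2.
D: beats B, C, and A; loses to E → score 3.
E: beats B, C, D, and A → score 4.
A: beats B; loses to C, D, and E → score 1.
E has the best pairwise record.

E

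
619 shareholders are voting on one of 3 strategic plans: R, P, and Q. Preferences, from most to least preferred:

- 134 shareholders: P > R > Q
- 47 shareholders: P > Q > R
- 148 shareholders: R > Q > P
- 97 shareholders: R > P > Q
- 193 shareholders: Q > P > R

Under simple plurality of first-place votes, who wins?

First-place votes: R 245, P 181, Q 193.
R has the most first-place votes.

R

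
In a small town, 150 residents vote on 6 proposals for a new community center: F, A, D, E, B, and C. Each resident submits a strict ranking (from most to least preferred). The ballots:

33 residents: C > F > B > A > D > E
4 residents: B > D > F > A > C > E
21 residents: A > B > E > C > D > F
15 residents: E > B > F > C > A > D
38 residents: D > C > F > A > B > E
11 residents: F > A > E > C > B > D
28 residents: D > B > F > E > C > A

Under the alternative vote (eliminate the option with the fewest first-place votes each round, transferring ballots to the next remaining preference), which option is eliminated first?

Round 1: F 11, A 21, D 66, E 15, B 4, C 33. Eliminate B.

B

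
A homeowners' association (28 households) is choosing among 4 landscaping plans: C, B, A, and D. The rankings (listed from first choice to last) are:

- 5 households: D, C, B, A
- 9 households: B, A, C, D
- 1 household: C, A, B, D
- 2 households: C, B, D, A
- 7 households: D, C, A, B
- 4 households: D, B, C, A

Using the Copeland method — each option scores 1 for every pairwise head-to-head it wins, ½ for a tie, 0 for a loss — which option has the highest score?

D

C: beats B and A; loses to D → score 2.
B: beats A; loses to C and D → score 1.
A: loses to C, B, and D → score 0.
D: beats C, B, and A → score 3.
D has the best pairwise record.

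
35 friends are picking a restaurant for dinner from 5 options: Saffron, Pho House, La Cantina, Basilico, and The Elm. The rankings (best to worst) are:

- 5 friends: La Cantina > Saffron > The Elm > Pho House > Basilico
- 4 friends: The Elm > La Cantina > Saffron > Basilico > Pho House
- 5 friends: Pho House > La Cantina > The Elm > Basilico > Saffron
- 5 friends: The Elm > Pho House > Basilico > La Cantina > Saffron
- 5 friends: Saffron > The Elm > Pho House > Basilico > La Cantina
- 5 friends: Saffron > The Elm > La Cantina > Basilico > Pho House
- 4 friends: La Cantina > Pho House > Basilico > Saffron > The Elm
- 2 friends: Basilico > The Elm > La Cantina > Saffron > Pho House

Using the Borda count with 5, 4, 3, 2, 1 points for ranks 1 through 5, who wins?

Saffron: 5·4 + 4·3 + 5·1 + 5·1 + 5·5 + 5·5 + 4·2 + 2·2 = 104
Pho House: 5·2 + 4·1 + 5·5 + 5·4 + 5·3 + 5·1 + 4·4 + 2·1 = 97
La Cantina: 5·5 + 4·4 + 5·4 + 5·2 + 5·1 + 5·3 + 4·5 + 2·3 = 117
Basilico: 5·1 + 4·2 + 5·2 + 5·3 + 5·2 + 5·2 + 4·3 + 2·5 = 80
The Elm: 5·3 + 4·5 + 5·3 + 5·5 + 5·4 + 5·4 + 4·1 + 2·4 = 127
The Elm has the highest Borda score (127).

The Elm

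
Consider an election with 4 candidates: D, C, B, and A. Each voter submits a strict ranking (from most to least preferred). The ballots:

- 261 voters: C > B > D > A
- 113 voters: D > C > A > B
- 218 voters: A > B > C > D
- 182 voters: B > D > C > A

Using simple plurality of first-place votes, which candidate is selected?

First-place votes: D 113, C 261, B 182, A 218.
C has the most first-place votes.

C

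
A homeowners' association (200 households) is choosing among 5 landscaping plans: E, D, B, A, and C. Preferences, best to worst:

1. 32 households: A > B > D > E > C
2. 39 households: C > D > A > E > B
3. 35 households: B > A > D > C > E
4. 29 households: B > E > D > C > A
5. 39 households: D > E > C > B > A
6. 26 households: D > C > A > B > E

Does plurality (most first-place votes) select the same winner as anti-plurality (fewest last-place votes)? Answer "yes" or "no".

Plurality — first-place votes: E 0, D 65, B 64, A 32, C 39. Winner: D.
Anti-plurality — last-place votes: E 61, D 0, B 39, A 68, C 32. Winner: D.
The two methods agree.

yes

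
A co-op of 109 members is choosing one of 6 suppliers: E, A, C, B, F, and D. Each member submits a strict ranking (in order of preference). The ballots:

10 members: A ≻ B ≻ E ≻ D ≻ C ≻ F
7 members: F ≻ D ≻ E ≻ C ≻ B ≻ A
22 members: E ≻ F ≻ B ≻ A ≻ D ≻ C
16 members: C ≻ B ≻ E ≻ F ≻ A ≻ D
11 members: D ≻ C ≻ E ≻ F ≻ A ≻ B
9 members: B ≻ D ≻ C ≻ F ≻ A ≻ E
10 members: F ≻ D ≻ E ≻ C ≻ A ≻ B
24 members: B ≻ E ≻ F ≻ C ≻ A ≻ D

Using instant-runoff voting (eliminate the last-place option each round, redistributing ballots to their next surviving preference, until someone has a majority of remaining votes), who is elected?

B

Round 1: E 22, A 10, C 16, B 33, F 17, D 11. Eliminate A.
Round 2: E 22, C 16, B 43, F 17, D 11. Eliminate D.
Round 3: E 22, C 27, B 43, F 17. Eliminate F.
Round 4: E 39, C 27, B 43. Eliminate C.
Round 5: E 50, B 59. B has a majority.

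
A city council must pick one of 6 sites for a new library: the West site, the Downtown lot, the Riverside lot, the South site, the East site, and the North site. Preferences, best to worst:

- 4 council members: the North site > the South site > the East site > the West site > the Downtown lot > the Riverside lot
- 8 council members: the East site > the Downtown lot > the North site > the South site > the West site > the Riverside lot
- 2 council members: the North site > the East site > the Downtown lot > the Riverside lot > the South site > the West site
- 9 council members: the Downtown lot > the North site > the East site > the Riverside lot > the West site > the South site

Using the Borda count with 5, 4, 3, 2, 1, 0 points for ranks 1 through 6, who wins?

the West site: 4·2 + 8·1 + 2·0 + 9·1 = 25
the Downtown lot: 4·1 + 8·4 + 2·3 + 9·5 = 87
the Riverside lot: 4·0 + 8·0 + 2·2 + 9·2 = 22
the South site: 4·4 + 8·2 + 2·1 + 9·0 = 34
the East site: 4·3 + 8·5 + 2·4 + 9·3 = 87
the North site: 4·5 + 8·3 + 2·5 + 9·4 = 90
the North site has the highest Borda score (90).

the North site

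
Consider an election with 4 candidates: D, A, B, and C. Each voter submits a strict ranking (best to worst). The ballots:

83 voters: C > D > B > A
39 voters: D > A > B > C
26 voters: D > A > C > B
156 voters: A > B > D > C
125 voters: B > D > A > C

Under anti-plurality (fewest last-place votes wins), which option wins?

D

Last-place votes: D 0, A 83, B 26, C 320.
D is ranked last by the fewest voters, so D wins.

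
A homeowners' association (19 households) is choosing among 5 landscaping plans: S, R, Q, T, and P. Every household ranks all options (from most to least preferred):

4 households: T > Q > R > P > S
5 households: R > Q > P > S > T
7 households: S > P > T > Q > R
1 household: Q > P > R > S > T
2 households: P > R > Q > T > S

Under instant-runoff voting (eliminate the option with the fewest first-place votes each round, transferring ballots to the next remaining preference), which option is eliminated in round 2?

P

Round 1: S 7, R 5, Q 1, T 4, P 2. Eliminate Q.
Round 2: S 7, R 5, T 4, P 3. Eliminate P.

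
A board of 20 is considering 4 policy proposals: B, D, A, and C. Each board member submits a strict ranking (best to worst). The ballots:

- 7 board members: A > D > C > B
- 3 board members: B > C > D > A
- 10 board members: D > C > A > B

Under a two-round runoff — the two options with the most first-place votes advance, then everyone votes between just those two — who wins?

Round 1 first-place votes: B 3, D 10, A 7, C 0.
D and A advance.
Runoff: D is preferred to A by 13 voters; A by 7.
D wins the runoff.

D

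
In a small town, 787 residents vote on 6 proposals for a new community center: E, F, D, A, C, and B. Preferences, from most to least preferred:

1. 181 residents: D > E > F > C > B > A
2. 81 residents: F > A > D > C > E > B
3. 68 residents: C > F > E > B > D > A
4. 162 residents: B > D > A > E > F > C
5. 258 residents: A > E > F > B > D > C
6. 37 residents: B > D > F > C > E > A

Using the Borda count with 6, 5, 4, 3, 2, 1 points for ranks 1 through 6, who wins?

E: 181·5 + 81·2 + 68·4 + 162·3 + 258·5 + 37·2 = 3189
F: 181·4 + 81·6 + 68·5 + 162·2 + 258·4 + 37·4 = 3054
D: 181·6 + 81·4 + 68·2 + 162·5 + 258·2 + 37·5 = 3057
A: 181·1 + 81·5 + 68·1 + 162·4 + 258·6 + 37·1 = 2887
C: 181·3 + 81·3 + 68·6 + 162·1 + 258·1 + 37·3 = 1725
B: 181·2 + 81·1 + 68·3 + 162·6 + 258·3 + 37·6 = 2615
E has the highest Borda score (3189).

E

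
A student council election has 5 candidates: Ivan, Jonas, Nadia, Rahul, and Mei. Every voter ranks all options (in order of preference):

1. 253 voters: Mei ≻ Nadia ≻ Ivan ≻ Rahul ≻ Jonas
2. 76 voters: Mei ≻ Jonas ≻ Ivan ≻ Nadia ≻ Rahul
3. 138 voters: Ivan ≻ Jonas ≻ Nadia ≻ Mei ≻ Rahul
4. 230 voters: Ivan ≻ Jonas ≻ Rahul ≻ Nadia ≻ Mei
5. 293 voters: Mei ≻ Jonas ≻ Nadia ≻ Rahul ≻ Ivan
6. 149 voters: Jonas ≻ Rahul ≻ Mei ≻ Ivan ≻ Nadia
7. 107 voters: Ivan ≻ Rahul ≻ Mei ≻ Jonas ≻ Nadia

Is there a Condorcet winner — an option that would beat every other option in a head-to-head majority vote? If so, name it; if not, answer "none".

Mei

Mei vs Ivan: 771–475 for Mei.
Mei vs Jonas: 729–517 for Mei.
Mei vs Nadia: 878–368 for Mei.
Mei vs Rahul: 760–486 for Mei.
Mei beats every other option head-to-head.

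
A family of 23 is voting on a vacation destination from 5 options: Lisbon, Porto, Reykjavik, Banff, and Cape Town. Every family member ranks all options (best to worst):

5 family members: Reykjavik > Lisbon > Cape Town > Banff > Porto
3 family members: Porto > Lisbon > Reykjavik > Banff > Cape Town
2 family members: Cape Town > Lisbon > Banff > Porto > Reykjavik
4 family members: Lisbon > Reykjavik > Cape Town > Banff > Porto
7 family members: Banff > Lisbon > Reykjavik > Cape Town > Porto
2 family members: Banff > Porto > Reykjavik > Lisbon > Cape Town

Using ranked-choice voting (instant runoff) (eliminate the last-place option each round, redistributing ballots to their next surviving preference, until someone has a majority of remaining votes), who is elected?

Round 1: Lisbon 4, Porto 3, Reykjavik 5, Banff 9, Cape Town 2. Eliminate Cape Town.
Round 2: Lisbon 6, Porto 3, Reykjavik 5, Banff 9. Eliminate Porto.
Round 3: Lisbon 9, Reykjavik 5, Banff 9. Eliminate Reykjavik.
Round 4: Lisbon 14, Banff 9. Lisbon has a majority.

Lisbon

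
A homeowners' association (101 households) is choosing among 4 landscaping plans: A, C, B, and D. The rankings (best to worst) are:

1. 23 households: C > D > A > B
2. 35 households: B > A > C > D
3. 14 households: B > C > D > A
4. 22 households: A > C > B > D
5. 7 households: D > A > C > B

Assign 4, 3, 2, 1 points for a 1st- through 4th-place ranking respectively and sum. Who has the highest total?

C

A: 23·2 + 35·3 + 14·1 + 22·4 + 7·3 = 274
C: 23·4 + 35·2 + 14·3 + 22·3 + 7·2 = 284
B: 23·1 + 35·4 + 14·4 + 22·2 + 7·1 = 270
D: 23·3 + 35·1 + 14·2 + 22·1 + 7·4 = 182
C has the highest Borda score (284).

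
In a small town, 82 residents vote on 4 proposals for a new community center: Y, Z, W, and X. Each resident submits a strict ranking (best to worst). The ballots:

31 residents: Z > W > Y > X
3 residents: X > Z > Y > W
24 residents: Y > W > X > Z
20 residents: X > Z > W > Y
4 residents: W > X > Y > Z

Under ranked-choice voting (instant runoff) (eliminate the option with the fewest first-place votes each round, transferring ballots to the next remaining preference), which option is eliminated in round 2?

Y

Round 1: Y 24, Z 31, W 4, X 23. Eliminate W.
Round 2: Y 24, Z 31, X 27. Eliminate Y.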